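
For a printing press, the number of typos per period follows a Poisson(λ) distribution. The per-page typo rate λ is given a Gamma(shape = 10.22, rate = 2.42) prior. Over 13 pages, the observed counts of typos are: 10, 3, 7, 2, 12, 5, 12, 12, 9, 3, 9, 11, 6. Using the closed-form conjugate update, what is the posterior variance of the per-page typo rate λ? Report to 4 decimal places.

With a Gamma(shape α, rate β) prior, the Poisson likelihood is conjugate: the posterior is Gamma(α + ΣXᵢ, β + n).
Sum of counts S = 101 over n = 13 pages.
Posterior: Gamma(α+S, β+n) = Gamma(10.22+101, 2.42+13) = Gamma(111.22, 15.42).
Var = α/β² = 111.22/15.42² = 0.4678.

0.4678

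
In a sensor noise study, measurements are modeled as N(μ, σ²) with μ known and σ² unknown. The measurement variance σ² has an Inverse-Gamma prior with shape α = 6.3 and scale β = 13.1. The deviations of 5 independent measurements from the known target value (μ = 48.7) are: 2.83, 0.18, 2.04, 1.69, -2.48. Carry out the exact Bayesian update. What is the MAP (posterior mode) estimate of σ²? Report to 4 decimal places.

2.4188

With known mean μ and an Inverse-Gamma(α, β) prior on σ², the Normal likelihood is conjugate: posterior is Inv-Gamma(α + n/2, β + Σ(xᵢ−μ)²/2).
Σ(xᵢ−μ)² = (2.83)² + (0.18)² + (2.04)² + (1.69)² + (-2.48)² = 21.2094.
Posterior: Inv-Gamma(6.3 + 5/2, 13.1 + 21.2094/2) = Inv-Gamma(8.80, 23.70470).
Mode = β/(α+1) = 23.70470/9.80 = 2.4188.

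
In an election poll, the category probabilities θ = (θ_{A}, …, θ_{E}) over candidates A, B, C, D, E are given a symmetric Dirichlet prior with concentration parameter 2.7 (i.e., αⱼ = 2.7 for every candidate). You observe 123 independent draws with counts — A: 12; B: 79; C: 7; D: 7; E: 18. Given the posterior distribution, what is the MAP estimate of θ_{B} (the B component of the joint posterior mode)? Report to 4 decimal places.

0.6137

The Dirichlet prior is conjugate to the Multinomial likelihood: each posterior αⱼ = prior αⱼ + observed count nⱼ.
Posterior concentration: (14.7, 81.7, 9.7, 9.7, 20.7), total = 136.5.
Joint mode component: (α_{B}−1)/(Σα−K) = 80.7/131.5 = 0.6137.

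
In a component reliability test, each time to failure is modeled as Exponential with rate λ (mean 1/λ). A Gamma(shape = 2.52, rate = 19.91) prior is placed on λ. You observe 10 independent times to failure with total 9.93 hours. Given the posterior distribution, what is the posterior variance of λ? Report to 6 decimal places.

0.014061

With a Gamma(shape α, rate β) prior on the exponential rate λ, the posterior after n observations with total T = Σxᵢ is Gamma(α+n, β+T).
Posterior: Gamma(2.52+10, 19.91+9.93) = Gamma(12.52, 29.84).
Var = α/β² = 0.014061.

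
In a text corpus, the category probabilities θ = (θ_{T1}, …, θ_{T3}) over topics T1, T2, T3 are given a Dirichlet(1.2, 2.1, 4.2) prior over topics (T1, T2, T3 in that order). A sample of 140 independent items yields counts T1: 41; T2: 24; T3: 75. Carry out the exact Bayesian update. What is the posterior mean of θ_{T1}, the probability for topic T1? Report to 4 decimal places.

0.2861

The Dirichlet prior is conjugate to the Multinomial likelihood: each posterior αⱼ = prior αⱼ + observed count nⱼ.
Posterior concentration: (42.2, 26.1, 79.2), total = 147.5.
E[θ_{T1}|data] = α_{T1}/Σα = 42.2/147.5 = 0.2861.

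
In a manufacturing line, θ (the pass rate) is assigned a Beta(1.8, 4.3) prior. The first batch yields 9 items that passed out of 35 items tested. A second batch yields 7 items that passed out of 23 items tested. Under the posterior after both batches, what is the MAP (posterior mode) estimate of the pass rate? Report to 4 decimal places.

0.2705

The Beta prior is conjugate to a Binomial/Bernoulli likelihood; the update adds successes to α and failures to β.
After batch 1: Beta(1.8+9, 4.3+26) = Beta(10.8, 30.3).
After batch 2: Beta(10.8+7, 30.3+16) = Beta(17.8, 46.3).
Mode of Beta(a,b) for a,b>1 is (a−1)/(a+b−2) = 16.8/62.1 = 0.2705.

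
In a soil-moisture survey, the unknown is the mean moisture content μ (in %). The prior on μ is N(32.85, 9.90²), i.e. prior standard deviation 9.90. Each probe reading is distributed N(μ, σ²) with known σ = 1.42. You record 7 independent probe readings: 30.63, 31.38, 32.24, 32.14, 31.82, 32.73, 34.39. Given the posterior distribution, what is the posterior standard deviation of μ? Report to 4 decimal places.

0.5359

For Normal data with known variance σ², a Normal(μ₀, σ₀²) prior on μ is conjugate. Posterior precision = 1/σ₀² + n/σ²; posterior mean is the precision-weighted average of μ₀ and x̄.
σ₀² = 9.90² = 98.01, σ² = 1.42² = 2.0164; σ² + n·σ₀² = 2.0164 + 7·98.01 = 688.0864.
Posterior precision = 1/σ₀² + n/σ² = 1/98.01 + 7/2.0164 = (σ² + n·σ₀²)/(σ₀²σ²) = 688.0864/(98.01·2.0164); posterior variance σₙ² = σ₀²σ²/(σ² + n·σ₀²) = 98.01·2.0164/688.0864 = 0.287213.
Posterior SD = √σₙ² = √(98.01·2.0164/688.0864) = 0.5359.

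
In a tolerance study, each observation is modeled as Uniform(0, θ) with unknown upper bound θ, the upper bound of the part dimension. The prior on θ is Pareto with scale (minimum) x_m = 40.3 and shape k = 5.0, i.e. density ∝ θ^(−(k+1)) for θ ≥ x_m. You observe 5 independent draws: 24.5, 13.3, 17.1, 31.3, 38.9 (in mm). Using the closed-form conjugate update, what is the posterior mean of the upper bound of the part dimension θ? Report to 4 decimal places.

A Pareto(scale x_m, shape k) prior on the upper bound θ of Uniform(0, θ) is conjugate: posterior is Pareto(max(x_m, max xᵢ), k + n).
Sample maximum = 38.9; prior scale x_m = 40.3 → posterior scale = max = 40.3.
Posterior shape = 5.0 + 5 = 10.0.
E[θ|data] = k·x_m/(k−1) = 10.0·40.3/9.0 = 44.7778.

44.7778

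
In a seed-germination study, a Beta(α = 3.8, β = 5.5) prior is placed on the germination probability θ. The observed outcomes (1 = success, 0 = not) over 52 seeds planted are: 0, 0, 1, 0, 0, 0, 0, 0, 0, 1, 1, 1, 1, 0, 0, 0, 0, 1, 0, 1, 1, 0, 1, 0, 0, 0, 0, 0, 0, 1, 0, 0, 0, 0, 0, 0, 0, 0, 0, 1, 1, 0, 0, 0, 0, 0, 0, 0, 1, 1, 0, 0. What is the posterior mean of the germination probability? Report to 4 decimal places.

The Beta prior is conjugate to a Binomial/Bernoulli likelihood; the update adds successes to α and failures to β.
Posterior: Beta(α+k, β+n−k) = Beta(3.8+14, 5.5+38) = Beta(17.8, 43.5).
Posterior mean = α/(α+β) = 17.8/61.3 = 0.2904.

0.2904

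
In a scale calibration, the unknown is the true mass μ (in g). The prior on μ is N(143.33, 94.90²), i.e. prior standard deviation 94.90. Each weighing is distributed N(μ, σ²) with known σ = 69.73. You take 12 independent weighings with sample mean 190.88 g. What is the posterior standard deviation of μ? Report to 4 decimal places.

For Normal data with known variance σ², a Normal(μ₀, σ₀²) prior on μ is conjugate. Posterior precision = 1/σ₀² + n/σ²; posterior mean is the precision-weighted average of μ₀ and x̄.
σ₀² = 94.90² = 9006.01, σ² = 69.73² = 4862.2729; σ² + n·σ₀² = 4862.2729 + 12·9006.01 = 112934.3929.
Posterior precision = 1/σ₀² + n/σ² = 1/9006.01 + 12/4862.2729 = (σ² + n·σ₀²)/(σ₀²σ²) = 112934.3929/(9006.01·4862.2729); posterior variance σₙ² = σ₀²σ²/(σ² + n·σ₀²) = 9006.01·4862.2729/112934.3929 = 387.744400.
Posterior SD = √σₙ² = √(9006.01·4862.2729/112934.3929) = 19.6912.

19.6912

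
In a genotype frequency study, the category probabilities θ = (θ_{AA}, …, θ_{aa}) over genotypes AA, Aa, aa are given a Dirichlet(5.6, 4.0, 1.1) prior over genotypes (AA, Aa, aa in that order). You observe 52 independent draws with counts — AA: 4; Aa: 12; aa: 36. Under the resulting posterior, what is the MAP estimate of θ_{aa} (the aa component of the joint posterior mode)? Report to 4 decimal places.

0.6047

The Dirichlet prior is conjugate to the Multinomial likelihood: each posterior αⱼ = prior αⱼ + observed count nⱼ.
Posterior concentration: (9.6, 16.0, 37.1), total = 62.7.
Joint mode component: (α_{aa}−1)/(Σα−K) = 36.1/59.7 = 0.6047.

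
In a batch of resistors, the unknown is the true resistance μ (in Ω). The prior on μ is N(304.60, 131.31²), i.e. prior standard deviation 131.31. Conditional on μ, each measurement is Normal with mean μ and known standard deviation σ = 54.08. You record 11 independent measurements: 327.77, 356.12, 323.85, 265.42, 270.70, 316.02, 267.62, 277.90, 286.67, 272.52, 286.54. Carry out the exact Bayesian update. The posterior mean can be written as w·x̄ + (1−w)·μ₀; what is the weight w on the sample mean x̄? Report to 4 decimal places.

0.9848

For Normal data with known variance σ², a Normal(μ₀, σ₀²) prior on μ is conjugate. Posterior precision = 1/σ₀² + n/σ²; posterior mean is the precision-weighted average of μ₀ and x̄.
σ₀² = 131.31² = 17242.3161, σ² = 54.08² = 2924.6464. Prior precision 1/σ₀² = 1/17242.3161; data precision n/σ² = 11/2924.6464.
w = (n/σ²)/(1/σ₀² + n/σ²) = n·σ₀²/(σ² + n·σ₀²) = 11·17242.3161/(2924.6464 + 11·17242.3161) = 189665.4771/192590.1235 = 0.9848.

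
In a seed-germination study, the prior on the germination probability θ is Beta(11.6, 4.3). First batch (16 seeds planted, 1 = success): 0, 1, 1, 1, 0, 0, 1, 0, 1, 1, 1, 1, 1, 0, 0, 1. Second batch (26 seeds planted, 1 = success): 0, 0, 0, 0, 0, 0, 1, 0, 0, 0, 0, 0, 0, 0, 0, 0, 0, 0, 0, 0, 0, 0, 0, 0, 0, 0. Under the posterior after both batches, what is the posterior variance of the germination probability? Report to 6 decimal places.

0.004040

The Beta prior is conjugate to a Binomial/Bernoulli likelihood; the update adds successes to α and failures to β.
After batch 1: Beta(11.6+10, 4.3+6) = Beta(21.6, 10.3).
After batch 2: Beta(21.6+1, 10.3+25) = Beta(22.6, 35.3).
Var = αβ/((α+β)²(α+β+1)) = 22.6·35.3/(57.9²·58.9) = 0.004040.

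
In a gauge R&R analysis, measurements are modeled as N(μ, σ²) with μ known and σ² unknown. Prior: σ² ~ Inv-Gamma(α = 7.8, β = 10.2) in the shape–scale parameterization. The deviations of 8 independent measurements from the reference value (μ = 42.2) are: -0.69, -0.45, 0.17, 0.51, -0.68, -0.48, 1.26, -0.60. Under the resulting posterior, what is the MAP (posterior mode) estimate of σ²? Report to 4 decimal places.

0.9378

With known mean μ and an Inverse-Gamma(α, β) prior on σ², the Normal likelihood is conjugate: posterior is Inv-Gamma(α + n/2, β + Σ(xᵢ−μ)²/2).
Σ(xᵢ−μ)² = (-0.69)² + (-0.45)² + (0.17)² + (0.51)² + (-0.68)² + (-0.48)² + (1.26)² + (-0.60)² = 3.6080.
Posterior: Inv-Gamma(7.8 + 8/2, 10.2 + 3.6080/2) = Inv-Gamma(11.80, 12.00400).
Mode = β/(α+1) = 12.00400/12.80 = 0.9378.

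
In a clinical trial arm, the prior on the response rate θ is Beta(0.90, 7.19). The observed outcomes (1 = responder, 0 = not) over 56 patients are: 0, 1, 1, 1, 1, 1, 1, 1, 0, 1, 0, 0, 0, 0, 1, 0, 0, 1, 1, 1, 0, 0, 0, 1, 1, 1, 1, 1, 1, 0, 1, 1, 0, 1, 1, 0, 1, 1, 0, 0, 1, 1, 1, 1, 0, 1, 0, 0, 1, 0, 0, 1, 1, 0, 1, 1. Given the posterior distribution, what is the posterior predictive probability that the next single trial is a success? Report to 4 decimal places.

0.5445

The Beta prior is conjugate to a Binomial/Bernoulli likelihood; the update adds successes to α and failures to β.
Posterior: Beta(α+k, β+n−k) = Beta(0.90+34, 7.19+22) = Beta(34.90, 29.19).
For a single future Bernoulli trial, P(success | data) = α/(α+β) = 0.5445.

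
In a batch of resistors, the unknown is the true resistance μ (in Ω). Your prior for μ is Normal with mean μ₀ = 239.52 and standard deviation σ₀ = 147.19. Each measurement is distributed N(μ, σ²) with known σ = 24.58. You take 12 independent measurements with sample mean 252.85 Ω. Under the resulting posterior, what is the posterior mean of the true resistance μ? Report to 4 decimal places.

For Normal data with known variance σ², a Normal(μ₀, σ₀²) prior on μ is conjugate. Posterior precision = 1/σ₀² + n/σ²; posterior mean is the precision-weighted average of μ₀ and x̄.
n·x̄ = 12·252.85 = 3034.2.
σ₀² = 147.19² = 21664.8961, σ² = 24.58² = 604.1764; σ² + n·σ₀² = 604.1764 + 12·21664.8961 = 260582.9296.
Posterior mean = (μ₀/σ₀² + n·x̄/σ²)/(1/σ₀² + n/σ²) = (σ²·μ₀ + σ₀²·n·x̄)/(σ² + n·σ₀²) = (604.1764·239.52 + 21664.8961·3034.2)/260582.9296 = 65880340.077948/260582.9296 = 252.8191.

252.8191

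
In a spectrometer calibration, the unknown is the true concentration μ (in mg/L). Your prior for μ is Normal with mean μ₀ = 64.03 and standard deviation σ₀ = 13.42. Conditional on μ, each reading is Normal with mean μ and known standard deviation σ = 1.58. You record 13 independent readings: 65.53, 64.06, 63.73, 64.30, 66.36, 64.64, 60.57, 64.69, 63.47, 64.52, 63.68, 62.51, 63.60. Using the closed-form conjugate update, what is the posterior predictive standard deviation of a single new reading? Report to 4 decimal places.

For Normal data with known variance σ², a Normal(μ₀, σ₀²) prior on μ is conjugate. Posterior precision = 1/σ₀² + n/σ²; posterior mean is the precision-weighted average of μ₀ and x̄.
σ₀² = 13.42² = 180.0964, σ² = 1.58² = 2.4964; σ² + n·σ₀² = 2.4964 + 13·180.0964 = 2343.7496.
Posterior precision = 1/σ₀² + n/σ² = 1/180.0964 + 13/2.4964 = (σ² + n·σ₀²)/(σ₀²σ²) = 2343.7496/(180.0964·2.4964); posterior variance σₙ² = σ₀²σ²/(σ² + n·σ₀²) = 180.0964·2.4964/2343.7496 = 0.191826.
Predictive variance for one new observation = σₙ² + σ² = 180.0964·2.4964/2343.7496 + 2.4964 = σ²·(σ₀² + 2343.7496)/2343.7496 = 2.4964·2523.846/2343.7496 = 2.688226; SD = √(2.4964·2523.846/2343.7496) = 1.6396.

1.6396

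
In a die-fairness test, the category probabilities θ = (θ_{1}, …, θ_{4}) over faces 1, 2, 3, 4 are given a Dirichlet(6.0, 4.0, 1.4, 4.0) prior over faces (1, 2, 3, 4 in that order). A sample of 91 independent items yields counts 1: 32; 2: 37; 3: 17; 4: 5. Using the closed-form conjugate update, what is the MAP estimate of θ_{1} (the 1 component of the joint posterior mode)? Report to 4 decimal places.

0.3613

The Dirichlet prior is conjugate to the Multinomial likelihood: each posterior αⱼ = prior αⱼ + observed count nⱼ.
Posterior concentration: (38.0, 41.0, 18.4, 9.0), total = 106.4.
Joint mode component: (α_{1}−1)/(Σα−K) = 37.0/102.4 = 0.3613.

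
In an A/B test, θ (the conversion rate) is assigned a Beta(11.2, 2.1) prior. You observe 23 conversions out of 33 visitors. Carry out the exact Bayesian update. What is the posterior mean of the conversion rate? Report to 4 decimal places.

The Beta prior is conjugate to a Binomial/Bernoulli likelihood; the update adds successes to α and failures to β.
Posterior: Beta(α+k, β+n−k) = Beta(11.2+23, 2.1+10) = Beta(34.2, 12.1).
Posterior mean = α/(α+β) = 34.2/46.3 = 0.7387.

0.7387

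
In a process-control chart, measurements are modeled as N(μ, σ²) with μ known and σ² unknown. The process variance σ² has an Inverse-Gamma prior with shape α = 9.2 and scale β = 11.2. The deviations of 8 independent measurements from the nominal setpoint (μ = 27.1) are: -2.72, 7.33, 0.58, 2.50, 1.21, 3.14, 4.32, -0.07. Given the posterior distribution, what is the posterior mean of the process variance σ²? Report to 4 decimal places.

With known mean μ and an Inverse-Gamma(α, β) prior on σ², the Normal likelihood is conjugate: posterior is Inv-Gamma(α + n/2, β + Σ(xᵢ−μ)²/2).
Σ(xᵢ−μ)² = (-2.72)² + (7.33)² + (0.58)² + (2.50)² + (1.21)² + (3.14)² + (4.32)² + (-0.07)² = 97.7047.
Posterior: Inv-Gamma(9.2 + 8/2, 11.2 + 97.7047/2) = Inv-Gamma(13.20, 60.05235).
E[σ²|data] = β/(α−1) = 60.05235/12.20 = 4.9223.

4.9223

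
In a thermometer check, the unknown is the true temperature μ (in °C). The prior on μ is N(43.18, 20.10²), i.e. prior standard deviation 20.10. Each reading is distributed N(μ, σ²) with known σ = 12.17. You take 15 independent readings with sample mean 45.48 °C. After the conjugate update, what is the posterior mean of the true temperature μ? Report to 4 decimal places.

45.4251

For Normal data with known variance σ², a Normal(μ₀, σ₀²) prior on μ is conjugate. Posterior precision = 1/σ₀² + n/σ²; posterior mean is the precision-weighted average of μ₀ and x̄.
n·x̄ = 15·45.48 = 682.2.
σ₀² = 20.10² = 404.01, σ² = 12.17² = 148.1089; σ² + n·σ₀² = 148.1089 + 15·404.01 = 6208.2589.
Posterior mean = (μ₀/σ₀² + n·x̄/σ²)/(1/σ₀² + n/σ²) = (σ²·μ₀ + σ₀²·n·x̄)/(σ² + n·σ₀²) = (148.1089·43.18 + 404.01·682.2)/6208.2589 = 282010.964302/6208.2589 = 45.4251.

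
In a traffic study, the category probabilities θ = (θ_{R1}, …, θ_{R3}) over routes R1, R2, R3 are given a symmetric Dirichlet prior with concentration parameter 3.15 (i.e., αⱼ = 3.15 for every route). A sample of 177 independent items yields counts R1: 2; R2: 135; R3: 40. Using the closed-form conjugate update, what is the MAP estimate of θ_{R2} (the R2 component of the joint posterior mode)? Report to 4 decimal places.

0.7476

The Dirichlet prior is conjugate to the Multinomial likelihood: each posterior αⱼ = prior αⱼ + observed count nⱼ.
Posterior concentration: (5.15, 138.15, 43.15), total = 186.45.
Joint mode component: (α_{R2}−1)/(Σα−K) = 137.15/183.45 = 0.7476.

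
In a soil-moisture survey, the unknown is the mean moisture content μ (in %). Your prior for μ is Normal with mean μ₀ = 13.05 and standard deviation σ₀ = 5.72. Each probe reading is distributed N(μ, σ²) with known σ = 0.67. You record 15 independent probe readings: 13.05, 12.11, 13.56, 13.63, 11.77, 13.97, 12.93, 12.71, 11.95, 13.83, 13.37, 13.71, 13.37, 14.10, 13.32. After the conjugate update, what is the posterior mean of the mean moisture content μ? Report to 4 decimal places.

13.1586

For Normal data with known variance σ², a Normal(μ₀, σ₀²) prior on μ is conjugate. Posterior precision = 1/σ₀² + n/σ²; posterior mean is the precision-weighted average of μ₀ and x̄.
Σxᵢ = 13.05 + 12.11 + 13.56 + 13.63 + 11.77 + 13.97 + 12.93 + 12.71 + 11.95 + 13.83 + 13.37 + 13.71 + 13.37 + 14.10 + 13.32 = 197.38, so n·x̄ = 197.38.
σ₀² = 5.72² = 32.7184, σ² = 0.67² = 0.4489; σ² + n·σ₀² = 0.4489 + 15·32.7184 = 491.2249.
Posterior mean = (μ₀/σ₀² + n·x̄/σ²)/(1/σ₀² + n/σ²) = (σ²·μ₀ + σ₀²·n·x̄)/(σ² + n·σ₀²) = (0.4489·13.05 + 32.7184·197.38)/491.2249 = 6463.815937/491.2249 = 13.1586.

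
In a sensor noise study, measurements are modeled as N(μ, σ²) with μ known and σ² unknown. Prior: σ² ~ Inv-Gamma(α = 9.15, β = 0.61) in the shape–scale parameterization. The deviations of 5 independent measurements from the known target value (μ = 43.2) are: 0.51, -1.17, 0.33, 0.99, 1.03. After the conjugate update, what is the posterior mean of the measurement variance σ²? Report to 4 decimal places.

With known mean μ and an Inverse-Gamma(α, β) prior on σ², the Normal likelihood is conjugate: posterior is Inv-Gamma(α + n/2, β + Σ(xᵢ−μ)²/2).
Σ(xᵢ−μ)² = (0.51)² + (-1.17)² + (0.33)² + (0.99)² + (1.03)² = 3.7789.
Posterior: Inv-Gamma(9.15 + 5/2, 0.61 + 3.7789/2) = Inv-Gamma(11.65, 2.49945).
E[σ²|data] = β/(α−1) = 2.49945/10.65 = 0.2347.

0.2347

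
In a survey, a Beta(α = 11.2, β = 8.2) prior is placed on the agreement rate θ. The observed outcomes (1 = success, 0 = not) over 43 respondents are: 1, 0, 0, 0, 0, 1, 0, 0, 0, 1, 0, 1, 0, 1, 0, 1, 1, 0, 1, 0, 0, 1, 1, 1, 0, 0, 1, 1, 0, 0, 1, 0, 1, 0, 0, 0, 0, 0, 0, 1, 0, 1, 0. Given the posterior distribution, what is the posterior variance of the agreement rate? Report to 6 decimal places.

0.003907

The Beta prior is conjugate to a Binomial/Bernoulli likelihood; the update adds successes to α and failures to β.
Posterior: Beta(α+k, β+n−k) = Beta(11.2+17, 8.2+26) = Beta(28.2, 34.2).
Var = αβ/((α+β)²(α+β+1)) = 28.2·34.2/(62.4²·63.4) = 0.003907.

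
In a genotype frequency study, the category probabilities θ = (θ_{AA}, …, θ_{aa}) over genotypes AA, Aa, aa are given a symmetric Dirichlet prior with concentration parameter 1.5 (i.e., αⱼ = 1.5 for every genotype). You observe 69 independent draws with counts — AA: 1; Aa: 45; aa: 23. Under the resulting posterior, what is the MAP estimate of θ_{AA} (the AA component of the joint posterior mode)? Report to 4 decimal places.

The Dirichlet prior is conjugate to the Multinomial likelihood: each posterior αⱼ = prior αⱼ + observed count nⱼ.
Posterior concentration: (2.5, 46.5, 24.5), total = 73.5.
Joint mode component: (α_{AA}−1)/(Σα−K) = 1.5/70.5 = 0.0213.

0.0213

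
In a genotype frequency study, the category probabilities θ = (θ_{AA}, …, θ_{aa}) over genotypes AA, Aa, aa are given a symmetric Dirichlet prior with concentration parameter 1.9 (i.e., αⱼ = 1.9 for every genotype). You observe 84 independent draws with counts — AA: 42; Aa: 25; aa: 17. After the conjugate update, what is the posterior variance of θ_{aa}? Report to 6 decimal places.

The Dirichlet prior is conjugate to the Multinomial likelihood: each posterior αⱼ = prior αⱼ + observed count nⱼ.
Posterior concentration: (43.9, 26.9, 18.9), total = 89.7.
Var[θ_j] = α_j(Σα−α_j)/((Σα)²(Σα+1)) = 18.9·70.8/(89.7²·90.7) = 0.001834.

0.001834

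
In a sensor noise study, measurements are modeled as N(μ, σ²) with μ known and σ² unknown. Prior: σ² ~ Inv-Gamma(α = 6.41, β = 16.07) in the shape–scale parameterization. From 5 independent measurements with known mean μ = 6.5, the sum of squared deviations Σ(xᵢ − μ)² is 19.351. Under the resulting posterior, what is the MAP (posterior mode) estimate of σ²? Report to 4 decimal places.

With known mean μ and an Inverse-Gamma(α, β) prior on σ², the Normal likelihood is conjugate: posterior is Inv-Gamma(α + n/2, β + Σ(xᵢ−μ)²/2).
Posterior: Inv-Gamma(6.41 + 5/2, 16.07 + 19.351/2) = Inv-Gamma(8.91, 25.7455).
Mode = β/(α+1) = 25.7455/9.91 = 2.5979.

2.5979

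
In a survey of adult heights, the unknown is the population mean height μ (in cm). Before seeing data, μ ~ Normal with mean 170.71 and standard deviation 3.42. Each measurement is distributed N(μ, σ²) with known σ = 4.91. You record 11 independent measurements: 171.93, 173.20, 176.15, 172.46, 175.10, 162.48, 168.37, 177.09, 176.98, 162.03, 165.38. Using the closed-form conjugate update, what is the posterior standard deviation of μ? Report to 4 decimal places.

For Normal data with known variance σ², a Normal(μ₀, σ₀²) prior on μ is conjugate. Posterior precision = 1/σ₀² + n/σ²; posterior mean is the precision-weighted average of μ₀ and x̄.
σ₀² = 3.42² = 11.6964, σ² = 4.91² = 24.1081; σ² + n·σ₀² = 24.1081 + 11·11.6964 = 152.7685.
Posterior precision = 1/σ₀² + n/σ² = 1/11.6964 + 11/24.1081 = (σ² + n·σ₀²)/(σ₀²σ²) = 152.7685/(11.6964·24.1081); posterior variance σₙ² = σ₀²σ²/(σ² + n·σ₀²) = 11.6964·24.1081/152.7685 = 1.845786.
Posterior SD = √σₙ² = √(11.6964·24.1081/152.7685) = 1.3586.

1.3586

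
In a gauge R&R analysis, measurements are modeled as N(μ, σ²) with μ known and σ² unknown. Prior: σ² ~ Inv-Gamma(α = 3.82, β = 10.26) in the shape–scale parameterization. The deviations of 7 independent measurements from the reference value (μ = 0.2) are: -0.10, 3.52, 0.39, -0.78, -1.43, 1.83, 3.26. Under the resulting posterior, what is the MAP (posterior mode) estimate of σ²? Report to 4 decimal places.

2.9869

With known mean μ and an Inverse-Gamma(α, β) prior on σ², the Normal likelihood is conjugate: posterior is Inv-Gamma(α + n/2, β + Σ(xᵢ−μ)²/2).
Σ(xᵢ−μ)² = (-0.10)² + (3.52)² + (0.39)² + (-0.78)² + (-1.43)² + (1.83)² + (3.26)² = 29.1823.
Posterior: Inv-Gamma(3.82 + 7/2, 10.26 + 29.1823/2) = Inv-Gamma(7.32, 24.85115).
Mode = β/(α+1) = 24.85115/8.32 = 2.9869.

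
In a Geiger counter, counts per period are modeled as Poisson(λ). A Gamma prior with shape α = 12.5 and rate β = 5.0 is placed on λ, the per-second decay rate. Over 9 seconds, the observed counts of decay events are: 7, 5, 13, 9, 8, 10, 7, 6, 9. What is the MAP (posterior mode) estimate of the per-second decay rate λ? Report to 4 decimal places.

With a Gamma(shape α, rate β) prior, the Poisson likelihood is conjugate: the posterior is Gamma(α + ΣXᵢ, β + n).
Sum of counts S = 74 over n = 9 seconds.
Posterior: Gamma(α+S, β+n) = Gamma(12.5+74, 5.0+9) = Gamma(86.5, 14.0).
Mode of Gamma(α,β) for α≥1 is (α−1)/β = 85.5/14.0 = 6.1071.

6.1071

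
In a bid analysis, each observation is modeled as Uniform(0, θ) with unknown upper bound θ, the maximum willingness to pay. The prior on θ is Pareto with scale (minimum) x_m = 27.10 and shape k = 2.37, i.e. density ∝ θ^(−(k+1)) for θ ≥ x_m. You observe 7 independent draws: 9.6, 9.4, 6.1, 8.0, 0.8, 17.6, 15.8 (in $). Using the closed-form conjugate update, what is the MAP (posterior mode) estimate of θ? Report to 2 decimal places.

A Pareto(scale x_m, shape k) prior on the upper bound θ of Uniform(0, θ) is conjugate: posterior is Pareto(max(x_m, max xᵢ), k + n).
Sample maximum = 17.6; prior scale x_m = 27.10 → posterior scale = max = 27.10.
Posterior shape = 2.37 + 7 = 9.37.
The Pareto density is decreasing on [x_m, ∞), so the mode is x_m = 27.10.

27.10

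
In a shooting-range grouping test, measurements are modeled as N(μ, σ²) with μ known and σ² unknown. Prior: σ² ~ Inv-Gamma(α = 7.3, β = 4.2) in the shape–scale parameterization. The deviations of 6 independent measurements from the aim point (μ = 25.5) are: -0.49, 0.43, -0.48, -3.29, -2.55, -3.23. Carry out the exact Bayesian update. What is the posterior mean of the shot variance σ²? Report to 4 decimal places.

1.9793

With known mean μ and an Inverse-Gamma(α, β) prior on σ², the Normal likelihood is conjugate: posterior is Inv-Gamma(α + n/2, β + Σ(xᵢ−μ)²/2).
Σ(xᵢ−μ)² = (-0.49)² + (0.43)² + (-0.48)² + (-3.29)² + (-2.55)² + (-3.23)² = 28.4149.
Posterior: Inv-Gamma(7.3 + 6/2, 4.2 + 28.4149/2) = Inv-Gamma(10.30, 18.40745).
E[σ²|data] = β/(α−1) = 18.40745/9.30 = 1.9793.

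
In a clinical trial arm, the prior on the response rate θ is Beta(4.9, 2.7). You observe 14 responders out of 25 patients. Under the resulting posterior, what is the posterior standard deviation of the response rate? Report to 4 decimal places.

0.0852

The Beta prior is conjugate to a Binomial/Bernoulli likelihood; the update adds successes to α and failures to β.
Posterior: Beta(α+k, β+n−k) = Beta(4.9+14, 2.7+11) = Beta(18.9, 13.7).
Var = αβ/((α+β)²(α+β+1)) = 18.9·13.7/(32.6²·33.6) = 0.00725117; SD = √0.00725117 = 0.0852.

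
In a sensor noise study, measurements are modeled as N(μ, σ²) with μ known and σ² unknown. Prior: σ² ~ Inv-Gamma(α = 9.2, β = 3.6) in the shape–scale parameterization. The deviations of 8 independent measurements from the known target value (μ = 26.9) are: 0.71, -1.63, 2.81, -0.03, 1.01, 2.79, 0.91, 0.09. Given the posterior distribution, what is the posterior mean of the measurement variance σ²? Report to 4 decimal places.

With known mean μ and an Inverse-Gamma(α, β) prior on σ², the Normal likelihood is conjugate: posterior is Inv-Gamma(α + n/2, β + Σ(xᵢ−μ)²/2).
Σ(xᵢ−μ)² = (0.71)² + (-1.63)² + (2.81)² + (-0.03)² + (1.01)² + (2.79)² + (0.91)² + (0.09)² = 20.6984.
Posterior: Inv-Gamma(9.2 + 8/2, 3.6 + 20.6984/2) = Inv-Gamma(13.20, 13.94920).
E[σ²|data] = β/(α−1) = 13.94920/12.20 = 1.1434.

1.1434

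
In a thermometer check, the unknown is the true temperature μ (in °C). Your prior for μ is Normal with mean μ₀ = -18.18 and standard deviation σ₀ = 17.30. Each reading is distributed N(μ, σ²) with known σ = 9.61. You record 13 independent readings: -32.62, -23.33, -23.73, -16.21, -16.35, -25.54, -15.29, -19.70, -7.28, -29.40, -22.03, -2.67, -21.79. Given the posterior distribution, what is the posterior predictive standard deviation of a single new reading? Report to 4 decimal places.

9.9645

For Normal data with known variance σ², a Normal(μ₀, σ₀²) prior on μ is conjugate. Posterior precision = 1/σ₀² + n/σ²; posterior mean is the precision-weighted average of μ₀ and x̄.
σ₀² = 17.30² = 299.29, σ² = 9.61² = 92.3521; σ² + n·σ₀² = 92.3521 + 13·299.29 = 3983.1221.
Posterior precision = 1/σ₀² + n/σ² = 1/299.29 + 13/92.3521 = (σ² + n·σ₀²)/(σ₀²σ²) = 3983.1221/(299.29·92.3521); posterior variance σₙ² = σ₀²σ²/(σ² + n·σ₀²) = 299.29·92.3521/3983.1221 = 6.939295.
Predictive variance for one new observation = σₙ² + σ² = 299.29·92.3521/3983.1221 + 92.3521 = σ²·(σ₀² + 3983.1221)/3983.1221 = 92.3521·4282.4121/3983.1221 = 99.291395; SD = √(92.3521·4282.4121/3983.1221) = 9.9645.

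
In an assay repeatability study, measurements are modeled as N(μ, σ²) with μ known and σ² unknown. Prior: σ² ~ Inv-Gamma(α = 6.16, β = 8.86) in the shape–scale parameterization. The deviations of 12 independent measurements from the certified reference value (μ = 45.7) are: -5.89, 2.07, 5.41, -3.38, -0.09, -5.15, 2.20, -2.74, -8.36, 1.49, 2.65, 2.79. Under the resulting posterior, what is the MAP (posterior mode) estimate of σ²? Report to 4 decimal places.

With known mean μ and an Inverse-Gamma(α, β) prior on σ², the Normal likelihood is conjugate: posterior is Inv-Gamma(α + n/2, β + Σ(xᵢ−μ)²/2).
Σ(xᵢ−μ)² = (-5.89)² + (2.07)² + (5.41)² + (-3.38)² + (-0.09)² + (-5.15)² + (2.20)² + (-2.74)² + (-8.36)² + (1.49)² + (2.65)² + (2.79)² = 205.4640.
Posterior: Inv-Gamma(6.16 + 12/2, 8.86 + 205.4640/2) = Inv-Gamma(12.16, 111.59200).
Mode = β/(α+1) = 111.59200/13.16 = 8.4796.

8.4796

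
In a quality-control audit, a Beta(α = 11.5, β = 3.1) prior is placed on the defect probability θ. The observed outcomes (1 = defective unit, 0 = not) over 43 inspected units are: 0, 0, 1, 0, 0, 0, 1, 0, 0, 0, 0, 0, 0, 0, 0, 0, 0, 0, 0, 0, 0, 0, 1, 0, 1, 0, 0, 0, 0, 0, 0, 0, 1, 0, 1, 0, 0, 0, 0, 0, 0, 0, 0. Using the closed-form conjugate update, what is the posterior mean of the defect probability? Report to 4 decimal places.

0.3038

The Beta prior is conjugate to a Binomial/Bernoulli likelihood; the update adds successes to α and failures to β.
Posterior: Beta(α+k, β+n−k) = Beta(11.5+6, 3.1+37) = Beta(17.5, 40.1).
Posterior mean = α/(α+β) = 17.5/57.6 = 0.3038.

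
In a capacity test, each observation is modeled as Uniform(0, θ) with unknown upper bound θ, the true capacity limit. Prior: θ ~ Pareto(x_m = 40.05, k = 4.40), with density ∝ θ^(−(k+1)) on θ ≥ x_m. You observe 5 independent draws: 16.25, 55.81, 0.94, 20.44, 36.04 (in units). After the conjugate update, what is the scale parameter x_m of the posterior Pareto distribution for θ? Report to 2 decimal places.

A Pareto(scale x_m, shape k) prior on the upper bound θ of Uniform(0, θ) is conjugate: posterior is Pareto(max(x_m, max xᵢ), k + n).
Sample maximum = 55.81; prior scale x_m = 40.05 → posterior scale = max = 55.81.
Posterior shape = 4.40 + 5 = 9.40.
Posterior scale x_m = 55.81.

55.81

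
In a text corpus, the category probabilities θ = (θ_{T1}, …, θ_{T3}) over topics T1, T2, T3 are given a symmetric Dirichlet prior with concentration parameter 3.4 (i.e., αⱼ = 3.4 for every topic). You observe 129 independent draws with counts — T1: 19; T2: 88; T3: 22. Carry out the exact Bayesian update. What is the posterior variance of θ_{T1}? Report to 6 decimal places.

0.000963

The Dirichlet prior is conjugate to the Multinomial likelihood: each posterior αⱼ = prior αⱼ + observed count nⱼ.
Posterior concentration: (22.4, 91.4, 25.4), total = 139.2.
Var[θ_j] = α_j(Σα−α_j)/((Σα)²(Σα+1)) = 22.4·116.8/(139.2²·140.2) = 0.000963.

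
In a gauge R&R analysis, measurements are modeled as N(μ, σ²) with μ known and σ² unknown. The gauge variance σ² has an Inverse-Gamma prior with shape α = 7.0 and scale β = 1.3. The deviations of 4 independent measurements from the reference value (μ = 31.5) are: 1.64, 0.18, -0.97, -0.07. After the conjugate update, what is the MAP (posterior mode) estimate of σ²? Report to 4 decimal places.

0.3134

With known mean μ and an Inverse-Gamma(α, β) prior on σ², the Normal likelihood is conjugate: posterior is Inv-Gamma(α + n/2, β + Σ(xᵢ−μ)²/2).
Σ(xᵢ−μ)² = (1.64)² + (0.18)² + (-0.97)² + (-0.07)² = 3.6678.
Posterior: Inv-Gamma(7.0 + 4/2, 1.3 + 3.6678/2) = Inv-Gamma(9.00, 3.13390).
Mode = β/(α+1) = 3.13390/10.00 = 0.3134.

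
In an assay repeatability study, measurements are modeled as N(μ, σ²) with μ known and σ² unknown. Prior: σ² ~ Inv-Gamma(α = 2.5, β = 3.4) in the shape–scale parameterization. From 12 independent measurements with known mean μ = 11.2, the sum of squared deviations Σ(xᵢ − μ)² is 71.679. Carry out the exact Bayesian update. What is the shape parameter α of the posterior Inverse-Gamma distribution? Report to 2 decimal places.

8.50

With known mean μ and an Inverse-Gamma(α, β) prior on σ², the Normal likelihood is conjugate: posterior is Inv-Gamma(α + n/2, β + Σ(xᵢ−μ)²/2).
Posterior: Inv-Gamma(2.5 + 12/2, 3.4 + 71.679/2) = Inv-Gamma(8.50, 39.2395).
Posterior α = 8.50.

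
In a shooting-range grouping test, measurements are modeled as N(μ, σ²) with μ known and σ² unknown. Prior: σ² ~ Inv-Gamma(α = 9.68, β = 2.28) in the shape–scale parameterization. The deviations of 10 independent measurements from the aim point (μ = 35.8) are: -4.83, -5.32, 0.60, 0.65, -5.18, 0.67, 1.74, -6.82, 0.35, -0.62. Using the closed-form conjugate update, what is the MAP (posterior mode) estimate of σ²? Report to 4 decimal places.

4.2826

With known mean μ and an Inverse-Gamma(α, β) prior on σ², the Normal likelihood is conjugate: posterior is Inv-Gamma(α + n/2, β + Σ(xᵢ−μ)²/2).
Σ(xᵢ−μ)² = (-4.83)² + (-5.32)² + (0.60)² + (0.65)² + (-5.18)² + (0.67)² + (1.74)² + (-6.82)² + (0.35)² + (-0.62)² = 129.7420.
Posterior: Inv-Gamma(9.68 + 10/2, 2.28 + 129.7420/2) = Inv-Gamma(14.68, 67.15100).
Mode = β/(α+1) = 67.15100/15.68 = 4.2826.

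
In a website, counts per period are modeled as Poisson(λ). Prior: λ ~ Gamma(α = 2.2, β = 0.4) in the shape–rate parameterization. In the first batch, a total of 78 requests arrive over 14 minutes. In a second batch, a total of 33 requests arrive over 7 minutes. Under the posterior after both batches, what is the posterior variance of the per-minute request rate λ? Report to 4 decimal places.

0.2472

With a Gamma(shape α, rate β) prior, the Poisson likelihood is conjugate: the posterior is Gamma(α + ΣXᵢ, β + n).
After batch 1: Gamma(α+S, β+n) = Gamma(2.2+78, 0.4+14) = Gamma(80.2, 14.4).
After batch 2: Gamma(α+S, β+n) = Gamma(80.2+33, 14.4+7) = Gamma(113.2, 21.4).
Var = α/β² = 113.2/21.4² = 0.2472.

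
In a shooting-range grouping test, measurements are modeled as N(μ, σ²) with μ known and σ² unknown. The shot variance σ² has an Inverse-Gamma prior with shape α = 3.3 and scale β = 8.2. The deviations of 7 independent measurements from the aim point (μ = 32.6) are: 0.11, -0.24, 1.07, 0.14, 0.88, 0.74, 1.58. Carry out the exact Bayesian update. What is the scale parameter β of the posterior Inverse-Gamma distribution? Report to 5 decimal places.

10.72630

With known mean μ and an Inverse-Gamma(α, β) prior on σ², the Normal likelihood is conjugate: posterior is Inv-Gamma(α + n/2, β + Σ(xᵢ−μ)²/2).
Σ(xᵢ−μ)² = (0.11)² + (-0.24)² + (1.07)² + (0.14)² + (0.88)² + (0.74)² + (1.58)² = 5.0526.
Posterior: Inv-Gamma(3.3 + 7/2, 8.2 + 5.0526/2) = Inv-Gamma(6.80, 10.72630).
Posterior β = 10.72630.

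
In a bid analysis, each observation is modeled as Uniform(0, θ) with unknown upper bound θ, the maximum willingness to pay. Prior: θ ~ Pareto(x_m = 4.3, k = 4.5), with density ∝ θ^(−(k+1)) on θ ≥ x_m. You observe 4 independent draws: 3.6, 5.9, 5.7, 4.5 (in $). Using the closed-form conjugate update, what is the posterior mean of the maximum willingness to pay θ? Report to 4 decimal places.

6.6867

A Pareto(scale x_m, shape k) prior on the upper bound θ of Uniform(0, θ) is conjugate: posterior is Pareto(max(x_m, max xᵢ), k + n).
Sample maximum = 5.9; prior scale x_m = 4.3 → posterior scale = max = 5.9.
Posterior shape = 4.5 + 4 = 8.5.
E[θ|data] = k·x_m/(k−1) = 8.5·5.9/7.5 = 6.6867.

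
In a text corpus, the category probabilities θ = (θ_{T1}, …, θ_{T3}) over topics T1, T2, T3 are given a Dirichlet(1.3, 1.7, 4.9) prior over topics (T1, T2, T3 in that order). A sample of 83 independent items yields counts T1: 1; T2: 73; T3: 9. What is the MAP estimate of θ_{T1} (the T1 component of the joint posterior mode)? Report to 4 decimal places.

0.0148

The Dirichlet prior is conjugate to the Multinomial likelihood: each posterior αⱼ = prior αⱼ + observed count nⱼ.
Posterior concentration: (2.3, 74.7, 13.9), total = 90.9.
Joint mode component: (α_{T1}−1)/(Σα−K) = 1.3/87.9 = 0.0148.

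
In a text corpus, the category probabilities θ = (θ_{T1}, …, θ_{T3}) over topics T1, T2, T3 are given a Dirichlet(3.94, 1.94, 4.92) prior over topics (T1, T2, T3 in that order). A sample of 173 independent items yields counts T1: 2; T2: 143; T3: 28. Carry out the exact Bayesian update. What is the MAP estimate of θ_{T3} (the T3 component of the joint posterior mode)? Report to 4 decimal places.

0.1765

The Dirichlet prior is conjugate to the Multinomial likelihood: each posterior αⱼ = prior αⱼ + observed count nⱼ.
Posterior concentration: (5.94, 144.94, 32.92), total = 183.80.
Joint mode component: (α_{T3}−1)/(Σα−K) = 31.92/180.80 = 0.1765.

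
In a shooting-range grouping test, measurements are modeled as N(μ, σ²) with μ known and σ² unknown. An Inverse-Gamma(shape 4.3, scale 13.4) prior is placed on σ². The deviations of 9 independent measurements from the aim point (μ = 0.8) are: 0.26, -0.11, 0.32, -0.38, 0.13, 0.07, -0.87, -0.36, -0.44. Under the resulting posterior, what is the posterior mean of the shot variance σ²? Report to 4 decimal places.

1.8095

With known mean μ and an Inverse-Gamma(α, β) prior on σ², the Normal likelihood is conjugate: posterior is Inv-Gamma(α + n/2, β + Σ(xᵢ−μ)²/2).
Σ(xᵢ−μ)² = (0.26)² + (-0.11)² + (0.32)² + (-0.38)² + (0.13)² + (0.07)² + (-0.87)² + (-0.36)² + (-0.44)² = 1.4284.
Posterior: Inv-Gamma(4.3 + 9/2, 13.4 + 1.4284/2) = Inv-Gamma(8.80, 14.11420).
E[σ²|data] = β/(α−1) = 14.11420/7.80 = 1.8095.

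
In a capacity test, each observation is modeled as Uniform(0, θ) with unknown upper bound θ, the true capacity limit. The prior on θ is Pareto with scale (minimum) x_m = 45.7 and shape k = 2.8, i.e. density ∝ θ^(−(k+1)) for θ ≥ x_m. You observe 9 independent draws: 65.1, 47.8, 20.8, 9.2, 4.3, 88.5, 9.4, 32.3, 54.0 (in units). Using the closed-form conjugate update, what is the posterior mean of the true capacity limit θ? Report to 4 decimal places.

A Pareto(scale x_m, shape k) prior on the upper bound θ of Uniform(0, θ) is conjugate: posterior is Pareto(max(x_m, max xᵢ), k + n).
Sample maximum = 88.5; prior scale x_m = 45.7 → posterior scale = max = 88.5.
Posterior shape = 2.8 + 9 = 11.8.
E[θ|data] = k·x_m/(k−1) = 11.8·88.5/10.8 = 96.6944.

96.6944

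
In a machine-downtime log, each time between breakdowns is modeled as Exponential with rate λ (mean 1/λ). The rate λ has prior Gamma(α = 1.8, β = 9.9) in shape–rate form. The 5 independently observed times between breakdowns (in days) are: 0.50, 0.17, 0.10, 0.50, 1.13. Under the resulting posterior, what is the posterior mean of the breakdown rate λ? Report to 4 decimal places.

0.5528

With a Gamma(shape α, rate β) prior on the exponential rate λ, the posterior after n observations with total T = Σxᵢ is Gamma(α+n, β+T).
Sum of observations T = 2.40 days; n = 5.
Posterior: Gamma(1.8+5, 9.9+2.40) = Gamma(6.8, 12.30).
Posterior mean of λ = α/β = 6.8/12.30 = 0.5528.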